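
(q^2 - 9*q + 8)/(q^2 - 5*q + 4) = (q - 8)/(q - 4)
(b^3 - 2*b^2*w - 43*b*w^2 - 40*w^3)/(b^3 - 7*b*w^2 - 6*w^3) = (-b^2 + 3*b*w + 40*w^2)/(-b^2 + b*w + 6*w^2)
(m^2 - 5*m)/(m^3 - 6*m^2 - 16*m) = (5 - m)/(-m^2 + 6*m + 16)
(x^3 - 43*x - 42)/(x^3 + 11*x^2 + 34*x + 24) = (x - 7)/(x + 4)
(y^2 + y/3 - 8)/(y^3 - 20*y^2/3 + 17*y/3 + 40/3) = (y + 3)/(y^2 - 4*y - 5)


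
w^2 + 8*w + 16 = (w + 4)^2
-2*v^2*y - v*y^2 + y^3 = y*(-2*v + y)*(v + y)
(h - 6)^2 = h^2 - 12*h + 36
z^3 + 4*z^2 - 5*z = z*(z - 1)*(z + 5)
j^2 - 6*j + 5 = (j - 5)*(j - 1)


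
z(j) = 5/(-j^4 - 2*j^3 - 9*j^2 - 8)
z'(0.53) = 0.50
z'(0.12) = 0.17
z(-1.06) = -0.29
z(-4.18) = -0.02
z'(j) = 5*(4*j^3 + 6*j^2 + 18*j)/(-j^4 - 2*j^3 - 9*j^2 - 8)^2 = 10*j*(2*j^2 + 3*j + 9)/(j^4 + 2*j^3 + 9*j^2 + 8)^2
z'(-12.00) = 0.00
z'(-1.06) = -0.30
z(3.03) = -0.02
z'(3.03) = 0.02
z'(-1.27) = -0.24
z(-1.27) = -0.24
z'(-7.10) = -0.00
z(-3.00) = -0.04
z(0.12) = -0.61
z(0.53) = -0.46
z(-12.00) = 0.00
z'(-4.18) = -0.01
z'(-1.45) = -0.20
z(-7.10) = -0.00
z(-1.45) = -0.20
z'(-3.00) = -0.04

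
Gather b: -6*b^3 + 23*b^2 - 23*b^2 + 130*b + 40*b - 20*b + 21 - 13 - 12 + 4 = -6*b^3 + 150*b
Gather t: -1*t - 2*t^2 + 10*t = -2*t^2 + 9*t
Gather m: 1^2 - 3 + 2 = 0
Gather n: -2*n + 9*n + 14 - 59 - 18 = 7*n - 63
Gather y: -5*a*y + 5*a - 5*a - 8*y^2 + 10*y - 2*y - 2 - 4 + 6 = -8*y^2 + y*(8 - 5*a)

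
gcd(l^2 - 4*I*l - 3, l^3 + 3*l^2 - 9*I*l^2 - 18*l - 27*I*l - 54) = l - 3*I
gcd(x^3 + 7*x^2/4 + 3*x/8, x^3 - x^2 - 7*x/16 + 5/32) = 1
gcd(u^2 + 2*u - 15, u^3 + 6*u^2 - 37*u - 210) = u + 5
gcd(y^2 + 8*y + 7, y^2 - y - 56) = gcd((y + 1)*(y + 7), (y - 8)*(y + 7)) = y + 7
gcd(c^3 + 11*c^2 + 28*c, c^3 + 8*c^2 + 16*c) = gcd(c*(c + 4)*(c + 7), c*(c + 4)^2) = c^2 + 4*c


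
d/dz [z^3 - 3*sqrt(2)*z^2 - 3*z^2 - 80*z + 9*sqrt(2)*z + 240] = 3*z^2 - 6*sqrt(2)*z - 6*z - 80 + 9*sqrt(2)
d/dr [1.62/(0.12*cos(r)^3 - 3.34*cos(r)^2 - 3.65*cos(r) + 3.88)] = (0.5832*cos(r)^2 - 10.8216*cos(r) - 5.913)*sin(r)/(0.12*cos(r)^3 - 3.34*cos(r)^2 - 3.65*cos(r) + 3.88)^2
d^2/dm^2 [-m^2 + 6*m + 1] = -2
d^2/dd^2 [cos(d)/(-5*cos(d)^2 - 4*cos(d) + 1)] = (25*(1 - cos(2*d))^2 - 219*cos(d) + 150*cos(2*d) - 45*cos(3*d) + 18)/(4*(cos(d) + 1)^2*(5*cos(d) - 1)^3)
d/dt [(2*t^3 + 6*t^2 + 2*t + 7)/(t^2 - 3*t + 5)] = (2*t^4 - 12*t^3 + 10*t^2 + 46*t + 31)/(t^4 - 6*t^3 + 19*t^2 - 30*t + 25)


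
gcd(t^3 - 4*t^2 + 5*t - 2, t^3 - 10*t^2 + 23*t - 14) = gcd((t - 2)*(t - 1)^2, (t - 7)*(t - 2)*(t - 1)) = t^2 - 3*t + 2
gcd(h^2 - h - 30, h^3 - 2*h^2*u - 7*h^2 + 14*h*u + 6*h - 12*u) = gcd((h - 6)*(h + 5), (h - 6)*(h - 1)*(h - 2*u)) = h - 6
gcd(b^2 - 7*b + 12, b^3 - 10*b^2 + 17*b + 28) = b - 4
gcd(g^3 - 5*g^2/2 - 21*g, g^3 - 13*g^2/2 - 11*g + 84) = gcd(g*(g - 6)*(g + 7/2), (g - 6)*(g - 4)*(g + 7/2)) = g^2 - 5*g/2 - 21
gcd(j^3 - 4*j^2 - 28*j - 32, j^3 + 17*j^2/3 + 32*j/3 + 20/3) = j^2 + 4*j + 4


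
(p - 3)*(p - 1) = p^2 - 4*p + 3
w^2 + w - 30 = (w - 5)*(w + 6)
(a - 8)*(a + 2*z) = a^2 + 2*a*z - 8*a - 16*z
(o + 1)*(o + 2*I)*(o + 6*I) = o^3 + o^2 + 8*I*o^2 - 12*o + 8*I*o - 12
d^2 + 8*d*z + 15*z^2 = (d + 3*z)*(d + 5*z)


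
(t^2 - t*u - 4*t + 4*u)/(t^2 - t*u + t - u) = (t - 4)/(t + 1)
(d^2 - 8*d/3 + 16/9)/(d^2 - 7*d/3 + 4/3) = (d - 4/3)/(d - 1)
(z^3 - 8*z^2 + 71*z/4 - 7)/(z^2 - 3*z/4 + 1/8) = 2*(2*z^2 - 15*z + 28)/(4*z - 1)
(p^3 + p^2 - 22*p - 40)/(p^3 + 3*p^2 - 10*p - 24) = (p - 5)/(p - 3)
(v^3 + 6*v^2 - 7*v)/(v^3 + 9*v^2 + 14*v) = (v - 1)/(v + 2)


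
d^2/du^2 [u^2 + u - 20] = 2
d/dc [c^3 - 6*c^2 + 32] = 3*c*(c - 4)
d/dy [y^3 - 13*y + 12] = 3*y^2 - 13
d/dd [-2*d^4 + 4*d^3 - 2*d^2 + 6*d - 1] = -8*d^3 + 12*d^2 - 4*d + 6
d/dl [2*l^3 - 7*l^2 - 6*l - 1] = 6*l^2 - 14*l - 6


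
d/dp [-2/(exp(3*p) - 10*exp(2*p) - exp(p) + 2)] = (6*exp(2*p) - 40*exp(p) - 2)*exp(p)/(exp(3*p) - 10*exp(2*p) - exp(p) + 2)^2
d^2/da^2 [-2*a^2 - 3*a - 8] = -4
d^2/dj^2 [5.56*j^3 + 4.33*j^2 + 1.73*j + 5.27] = 33.36*j + 8.66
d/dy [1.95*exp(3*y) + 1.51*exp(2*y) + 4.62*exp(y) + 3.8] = (5.85*exp(2*y) + 3.02*exp(y) + 4.62)*exp(y)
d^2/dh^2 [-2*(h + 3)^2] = -4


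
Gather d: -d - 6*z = -d - 6*z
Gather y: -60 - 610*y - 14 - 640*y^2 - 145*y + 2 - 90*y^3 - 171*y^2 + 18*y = -90*y^3 - 811*y^2 - 737*y - 72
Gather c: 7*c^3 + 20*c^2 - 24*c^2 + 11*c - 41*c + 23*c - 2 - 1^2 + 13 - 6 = 7*c^3 - 4*c^2 - 7*c + 4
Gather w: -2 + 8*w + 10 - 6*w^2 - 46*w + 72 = -6*w^2 - 38*w + 80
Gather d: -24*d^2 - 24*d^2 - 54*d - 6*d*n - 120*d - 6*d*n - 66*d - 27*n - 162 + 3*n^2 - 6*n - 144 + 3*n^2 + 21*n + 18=-48*d^2 + d*(-12*n - 240) + 6*n^2 - 12*n - 288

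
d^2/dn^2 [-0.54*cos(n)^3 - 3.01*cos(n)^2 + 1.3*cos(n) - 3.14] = -0.895*cos(n) + 6.02*cos(2*n) + 1.215*cos(3*n)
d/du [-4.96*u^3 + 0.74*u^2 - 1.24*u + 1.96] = -14.88*u^2 + 1.48*u - 1.24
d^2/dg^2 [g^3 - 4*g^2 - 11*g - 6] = 6*g - 8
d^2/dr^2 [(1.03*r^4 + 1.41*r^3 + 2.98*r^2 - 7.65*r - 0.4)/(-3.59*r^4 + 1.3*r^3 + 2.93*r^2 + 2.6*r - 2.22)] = (5.6843418860808e-14*r^10 - 45.958462*r^9 - 295.444794*r^8 + 1062.217098*r^7 - 560.955846*r^6 - 561.647058*r^5 + 1115.666064*r^4 - 1147.585482*r^3 + 127.009368*r^2 + 282.076476*r + 69.550016)/(46.268279*r^12 - 50.26359*r^11 - 95.085099*r^10 - 20.67832*r^9 + 236.244219*r^8 + 55.26417*r^7 - 140.622641*r^6 - 166.91922*r^5 + 95.855502*r^4 + 64.675*r^3 + 1.70096399999999*r^2 - 38.44152*r + 10.941048)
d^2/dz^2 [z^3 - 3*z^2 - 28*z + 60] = 6*z - 6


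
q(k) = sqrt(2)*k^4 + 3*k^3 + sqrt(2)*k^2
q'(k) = 4*sqrt(2)*k^3 + 9*k^2 + 2*sqrt(2)*k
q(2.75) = 153.97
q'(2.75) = 193.49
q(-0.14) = 0.02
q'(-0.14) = -0.24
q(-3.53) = 105.25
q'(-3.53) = -146.66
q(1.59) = 24.67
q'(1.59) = 49.99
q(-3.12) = 56.66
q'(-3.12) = -93.02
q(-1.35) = -0.11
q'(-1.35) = -1.33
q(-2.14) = 6.74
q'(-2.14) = -20.28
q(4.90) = 1202.17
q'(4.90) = 895.47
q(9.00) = 11580.21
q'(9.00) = 4878.30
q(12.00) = 34712.78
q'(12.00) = 11104.99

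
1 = 1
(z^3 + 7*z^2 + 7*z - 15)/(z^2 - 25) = (z^2 + 2*z - 3)/(z - 5)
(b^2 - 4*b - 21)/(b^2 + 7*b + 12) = (b - 7)/(b + 4)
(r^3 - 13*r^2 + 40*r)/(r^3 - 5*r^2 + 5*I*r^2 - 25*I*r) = (r - 8)/(r + 5*I)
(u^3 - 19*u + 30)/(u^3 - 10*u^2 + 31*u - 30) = (u + 5)/(u - 5)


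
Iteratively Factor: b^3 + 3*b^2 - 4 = (b - 1)*(b^2 + 4*b + 4) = (b - 1)*(b + 2)*(b + 2)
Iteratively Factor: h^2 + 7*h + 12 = (h + 4)*(h + 3)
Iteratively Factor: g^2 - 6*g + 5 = (g - 5)*(g - 1)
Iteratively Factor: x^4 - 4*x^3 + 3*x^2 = (x - 3)*(x^3 - x^2) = x*(x - 3)*(x^2 - x) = x^2*(x - 3)*(x - 1)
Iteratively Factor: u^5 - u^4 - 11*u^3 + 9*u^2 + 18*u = (u - 2)*(u^4 + u^3 - 9*u^2 - 9*u) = (u - 3)*(u - 2)*(u^3 + 4*u^2 + 3*u) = u*(u - 3)*(u - 2)*(u^2 + 4*u + 3) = u*(u - 3)*(u - 2)*(u + 1)*(u + 3)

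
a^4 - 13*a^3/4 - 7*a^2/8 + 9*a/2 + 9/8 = (a - 3)*(a - 3/2)*(a + 1/4)*(a + 1)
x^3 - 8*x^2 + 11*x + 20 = (x - 5)*(x - 4)*(x + 1)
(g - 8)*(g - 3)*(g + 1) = g^3 - 10*g^2 + 13*g + 24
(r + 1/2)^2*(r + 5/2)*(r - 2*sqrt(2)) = r^4 - 2*sqrt(2)*r^3 + 7*r^3/2 - 7*sqrt(2)*r^2 + 11*r^2/4 - 11*sqrt(2)*r/2 + 5*r/8 - 5*sqrt(2)/4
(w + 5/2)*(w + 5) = w^2 + 15*w/2 + 25/2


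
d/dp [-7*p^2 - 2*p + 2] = -14*p - 2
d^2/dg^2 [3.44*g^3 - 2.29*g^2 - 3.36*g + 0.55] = 20.64*g - 4.58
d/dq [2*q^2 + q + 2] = 4*q + 1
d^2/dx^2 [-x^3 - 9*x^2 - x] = -6*x - 18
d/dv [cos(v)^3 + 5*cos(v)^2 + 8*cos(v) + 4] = (3*sin(v)^2 - 10*cos(v) - 11)*sin(v)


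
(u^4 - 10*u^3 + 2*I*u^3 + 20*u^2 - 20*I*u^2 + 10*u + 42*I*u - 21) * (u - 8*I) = u^5 - 10*u^4 - 6*I*u^4 + 36*u^3 + 60*I*u^3 - 150*u^2 - 118*I*u^2 + 315*u - 80*I*u + 168*I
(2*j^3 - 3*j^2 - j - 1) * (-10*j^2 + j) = -20*j^5 + 32*j^4 + 7*j^3 + 9*j^2 - j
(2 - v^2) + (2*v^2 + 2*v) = v^2 + 2*v + 2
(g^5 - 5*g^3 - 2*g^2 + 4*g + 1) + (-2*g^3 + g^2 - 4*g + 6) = g^5 - 7*g^3 - g^2 + 7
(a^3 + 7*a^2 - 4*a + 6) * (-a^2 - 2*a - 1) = -a^5 - 9*a^4 - 11*a^3 - 5*a^2 - 8*a - 6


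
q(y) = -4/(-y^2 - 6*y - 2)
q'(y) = -4*(2*y + 6)/(-y^2 - 6*y - 2)^2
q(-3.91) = -0.65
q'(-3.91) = 0.19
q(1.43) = 0.32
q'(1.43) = -0.22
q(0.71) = 0.59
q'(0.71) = -0.65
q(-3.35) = -0.58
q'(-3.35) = 0.06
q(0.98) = 0.45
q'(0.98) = -0.41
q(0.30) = 1.03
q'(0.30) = -1.74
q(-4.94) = -1.24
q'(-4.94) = 1.48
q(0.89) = 0.49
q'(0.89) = -0.47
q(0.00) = 2.00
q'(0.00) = -6.00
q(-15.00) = 0.03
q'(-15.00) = 0.01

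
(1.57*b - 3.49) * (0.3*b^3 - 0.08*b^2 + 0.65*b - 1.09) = 0.471*b^4 - 1.1726*b^3 + 1.2997*b^2 - 3.9798*b + 3.8041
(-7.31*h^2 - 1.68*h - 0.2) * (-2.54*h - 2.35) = 18.5674*h^3 + 21.4457*h^2 + 4.456*h + 0.47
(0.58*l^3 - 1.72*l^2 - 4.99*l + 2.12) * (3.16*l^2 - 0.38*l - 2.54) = 1.8328*l^5 - 5.6556*l^4 - 16.588*l^3 + 12.9642*l^2 + 11.869*l - 5.3848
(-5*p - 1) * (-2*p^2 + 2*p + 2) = 10*p^3 - 8*p^2 - 12*p - 2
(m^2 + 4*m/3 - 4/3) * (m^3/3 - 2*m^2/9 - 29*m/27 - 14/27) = m^5/3 + 2*m^4/9 - 49*m^3/27 - 134*m^2/81 + 20*m/27 + 56/81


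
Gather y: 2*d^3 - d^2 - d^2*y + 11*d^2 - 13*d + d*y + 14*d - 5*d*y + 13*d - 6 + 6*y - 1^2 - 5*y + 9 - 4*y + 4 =2*d^3 + 10*d^2 + 14*d + y*(-d^2 - 4*d - 3) + 6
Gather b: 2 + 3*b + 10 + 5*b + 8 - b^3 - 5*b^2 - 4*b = -b^3 - 5*b^2 + 4*b + 20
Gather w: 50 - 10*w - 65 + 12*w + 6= 2*w - 9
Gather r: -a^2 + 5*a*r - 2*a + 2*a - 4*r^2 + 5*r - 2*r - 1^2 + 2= -a^2 - 4*r^2 + r*(5*a + 3) + 1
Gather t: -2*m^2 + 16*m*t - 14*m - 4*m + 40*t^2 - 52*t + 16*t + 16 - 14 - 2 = -2*m^2 - 18*m + 40*t^2 + t*(16*m - 36)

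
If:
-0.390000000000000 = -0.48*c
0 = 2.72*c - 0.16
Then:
No Solution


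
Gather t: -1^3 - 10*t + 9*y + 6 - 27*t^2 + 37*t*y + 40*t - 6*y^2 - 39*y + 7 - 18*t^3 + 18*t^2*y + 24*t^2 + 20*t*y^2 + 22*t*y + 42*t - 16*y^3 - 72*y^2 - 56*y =-18*t^3 + t^2*(18*y - 3) + t*(20*y^2 + 59*y + 72) - 16*y^3 - 78*y^2 - 86*y + 12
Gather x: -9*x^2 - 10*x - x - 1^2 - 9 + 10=-9*x^2 - 11*x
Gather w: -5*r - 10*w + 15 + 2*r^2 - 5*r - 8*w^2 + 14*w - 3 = 2*r^2 - 10*r - 8*w^2 + 4*w + 12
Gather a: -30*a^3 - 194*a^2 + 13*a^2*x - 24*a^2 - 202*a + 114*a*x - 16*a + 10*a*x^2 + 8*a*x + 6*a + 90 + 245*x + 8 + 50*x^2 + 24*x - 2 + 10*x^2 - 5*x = -30*a^3 + a^2*(13*x - 218) + a*(10*x^2 + 122*x - 212) + 60*x^2 + 264*x + 96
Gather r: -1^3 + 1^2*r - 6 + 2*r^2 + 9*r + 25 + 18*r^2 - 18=20*r^2 + 10*r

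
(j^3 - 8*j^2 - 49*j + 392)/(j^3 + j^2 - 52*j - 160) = (j^2 - 49)/(j^2 + 9*j + 20)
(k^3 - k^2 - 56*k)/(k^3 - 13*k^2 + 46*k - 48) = k*(k + 7)/(k^2 - 5*k + 6)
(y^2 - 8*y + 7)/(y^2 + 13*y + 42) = (y^2 - 8*y + 7)/(y^2 + 13*y + 42)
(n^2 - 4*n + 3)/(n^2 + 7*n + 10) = (n^2 - 4*n + 3)/(n^2 + 7*n + 10)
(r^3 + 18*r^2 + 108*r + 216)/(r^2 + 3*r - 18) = (r^2 + 12*r + 36)/(r - 3)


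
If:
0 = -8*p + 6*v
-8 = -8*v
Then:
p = 3/4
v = 1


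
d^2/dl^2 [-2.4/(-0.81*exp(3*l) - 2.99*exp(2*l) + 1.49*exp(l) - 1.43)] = ((-17.496*exp(2*l) - 28.704*exp(l) + 3.576)*(0.81*exp(3*l) + 2.99*exp(2*l) - 1.49*exp(l) + 1.43) + 2.4*(2.43*exp(2*l) + 5.98*exp(l) - 1.49)*(4.86*exp(2*l) + 11.96*exp(l) - 2.98)*exp(l))*exp(l)/(0.81*exp(3*l) + 2.99*exp(2*l) - 1.49*exp(l) + 1.43)^3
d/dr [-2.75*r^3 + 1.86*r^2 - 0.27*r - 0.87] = -8.25*r^2 + 3.72*r - 0.27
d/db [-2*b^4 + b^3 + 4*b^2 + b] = -8*b^3 + 3*b^2 + 8*b + 1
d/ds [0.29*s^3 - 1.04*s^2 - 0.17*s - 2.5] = 0.87*s^2 - 2.08*s - 0.17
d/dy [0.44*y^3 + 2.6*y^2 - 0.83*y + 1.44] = 1.32*y^2 + 5.2*y - 0.83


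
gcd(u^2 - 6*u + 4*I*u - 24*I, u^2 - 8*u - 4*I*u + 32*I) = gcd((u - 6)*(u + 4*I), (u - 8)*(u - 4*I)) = 1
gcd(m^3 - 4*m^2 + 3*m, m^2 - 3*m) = m^2 - 3*m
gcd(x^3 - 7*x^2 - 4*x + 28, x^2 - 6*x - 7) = x - 7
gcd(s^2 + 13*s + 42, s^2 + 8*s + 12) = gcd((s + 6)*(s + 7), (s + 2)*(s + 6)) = s + 6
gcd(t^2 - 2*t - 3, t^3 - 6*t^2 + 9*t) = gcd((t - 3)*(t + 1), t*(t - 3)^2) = t - 3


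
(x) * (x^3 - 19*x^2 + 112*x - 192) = x^4 - 19*x^3 + 112*x^2 - 192*x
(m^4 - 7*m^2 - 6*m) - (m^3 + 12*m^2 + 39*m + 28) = m^4 - m^3 - 19*m^2 - 45*m - 28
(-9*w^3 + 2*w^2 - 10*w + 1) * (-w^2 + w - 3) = 9*w^5 - 11*w^4 + 39*w^3 - 17*w^2 + 31*w - 3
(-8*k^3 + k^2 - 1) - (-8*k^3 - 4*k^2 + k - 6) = 5*k^2 - k + 5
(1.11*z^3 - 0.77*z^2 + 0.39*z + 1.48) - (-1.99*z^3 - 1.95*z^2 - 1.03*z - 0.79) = 3.1*z^3 + 1.18*z^2 + 1.42*z + 2.27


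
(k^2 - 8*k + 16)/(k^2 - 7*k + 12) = (k - 4)/(k - 3)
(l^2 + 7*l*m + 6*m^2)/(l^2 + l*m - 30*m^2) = (l + m)/(l - 5*m)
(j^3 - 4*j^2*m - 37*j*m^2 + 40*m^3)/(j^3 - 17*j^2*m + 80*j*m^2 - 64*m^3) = (j + 5*m)/(j - 8*m)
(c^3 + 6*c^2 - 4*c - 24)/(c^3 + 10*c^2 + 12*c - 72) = (c + 2)/(c + 6)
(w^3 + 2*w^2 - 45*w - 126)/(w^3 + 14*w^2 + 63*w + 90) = (w - 7)/(w + 5)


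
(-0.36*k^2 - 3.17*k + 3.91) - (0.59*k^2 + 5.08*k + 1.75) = -0.95*k^2 - 8.25*k + 2.16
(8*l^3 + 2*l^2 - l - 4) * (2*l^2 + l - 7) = 16*l^5 + 12*l^4 - 56*l^3 - 23*l^2 + 3*l + 28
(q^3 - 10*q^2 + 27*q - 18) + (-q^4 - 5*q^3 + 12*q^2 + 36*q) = -q^4 - 4*q^3 + 2*q^2 + 63*q - 18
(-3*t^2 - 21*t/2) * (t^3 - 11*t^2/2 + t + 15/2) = -3*t^5 + 6*t^4 + 219*t^3/4 - 33*t^2 - 315*t/4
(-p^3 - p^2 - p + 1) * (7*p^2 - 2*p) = -7*p^5 - 5*p^4 - 5*p^3 + 9*p^2 - 2*p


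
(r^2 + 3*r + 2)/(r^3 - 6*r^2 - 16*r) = (r + 1)/(r*(r - 8))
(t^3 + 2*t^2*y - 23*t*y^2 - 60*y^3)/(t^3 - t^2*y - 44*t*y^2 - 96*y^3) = (-t + 5*y)/(-t + 8*y)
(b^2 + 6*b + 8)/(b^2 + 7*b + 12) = (b + 2)/(b + 3)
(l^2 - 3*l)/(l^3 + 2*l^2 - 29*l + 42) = l/(l^2 + 5*l - 14)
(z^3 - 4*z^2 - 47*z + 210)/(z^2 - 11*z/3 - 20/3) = 3*(z^2 + z - 42)/(3*z + 4)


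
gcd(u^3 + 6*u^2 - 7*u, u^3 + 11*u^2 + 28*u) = u^2 + 7*u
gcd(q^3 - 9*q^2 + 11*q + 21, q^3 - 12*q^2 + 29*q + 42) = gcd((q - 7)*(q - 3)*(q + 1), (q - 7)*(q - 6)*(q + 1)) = q^2 - 6*q - 7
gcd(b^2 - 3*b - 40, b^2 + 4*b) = 1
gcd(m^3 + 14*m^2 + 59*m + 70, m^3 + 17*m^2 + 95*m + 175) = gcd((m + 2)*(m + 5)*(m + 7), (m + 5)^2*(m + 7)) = m^2 + 12*m + 35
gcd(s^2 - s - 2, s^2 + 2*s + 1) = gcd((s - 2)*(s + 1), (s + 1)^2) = s + 1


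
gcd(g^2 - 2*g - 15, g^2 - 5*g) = g - 5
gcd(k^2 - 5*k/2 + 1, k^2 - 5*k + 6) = k - 2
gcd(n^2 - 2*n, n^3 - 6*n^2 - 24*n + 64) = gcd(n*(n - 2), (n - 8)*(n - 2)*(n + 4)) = n - 2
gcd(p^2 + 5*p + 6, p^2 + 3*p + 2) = p + 2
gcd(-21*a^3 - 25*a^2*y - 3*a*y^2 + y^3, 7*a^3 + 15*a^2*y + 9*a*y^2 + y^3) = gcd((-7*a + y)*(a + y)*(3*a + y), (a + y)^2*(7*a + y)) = a + y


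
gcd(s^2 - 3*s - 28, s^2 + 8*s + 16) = s + 4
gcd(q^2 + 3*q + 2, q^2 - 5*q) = 1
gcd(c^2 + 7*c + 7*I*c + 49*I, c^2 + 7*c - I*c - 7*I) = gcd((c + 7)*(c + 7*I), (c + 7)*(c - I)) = c + 7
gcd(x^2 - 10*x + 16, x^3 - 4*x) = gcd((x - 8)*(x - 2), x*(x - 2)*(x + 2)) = x - 2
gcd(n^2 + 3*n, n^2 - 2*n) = n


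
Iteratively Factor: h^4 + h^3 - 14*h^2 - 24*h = (h + 2)*(h^3 - h^2 - 12*h) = (h - 4)*(h + 2)*(h^2 + 3*h) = (h - 4)*(h + 2)*(h + 3)*(h)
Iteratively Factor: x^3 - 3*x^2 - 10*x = (x + 2)*(x^2 - 5*x) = (x - 5)*(x + 2)*(x)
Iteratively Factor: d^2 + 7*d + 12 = (d + 3)*(d + 4)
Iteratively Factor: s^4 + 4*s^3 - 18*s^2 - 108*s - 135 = (s + 3)*(s^3 + s^2 - 21*s - 45) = (s - 5)*(s + 3)*(s^2 + 6*s + 9) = (s - 5)*(s + 3)^2*(s + 3)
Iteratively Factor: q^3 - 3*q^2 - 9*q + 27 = (q - 3)*(q^2 - 9) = (q - 3)^2*(q + 3)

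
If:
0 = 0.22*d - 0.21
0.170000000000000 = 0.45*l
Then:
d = 0.95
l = 0.38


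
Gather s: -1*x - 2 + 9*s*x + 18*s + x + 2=s*(9*x + 18)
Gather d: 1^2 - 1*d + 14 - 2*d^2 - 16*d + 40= -2*d^2 - 17*d + 55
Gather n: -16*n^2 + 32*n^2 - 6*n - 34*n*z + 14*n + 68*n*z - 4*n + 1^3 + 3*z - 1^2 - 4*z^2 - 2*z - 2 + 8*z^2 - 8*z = 16*n^2 + n*(34*z + 4) + 4*z^2 - 7*z - 2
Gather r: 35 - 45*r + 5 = 40 - 45*r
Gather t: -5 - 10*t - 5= -10*t - 10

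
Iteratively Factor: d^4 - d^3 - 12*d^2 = (d + 3)*(d^3 - 4*d^2) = d*(d + 3)*(d^2 - 4*d) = d^2*(d + 3)*(d - 4)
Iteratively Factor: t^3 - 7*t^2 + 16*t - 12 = (t - 2)*(t^2 - 5*t + 6) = (t - 2)^2*(t - 3)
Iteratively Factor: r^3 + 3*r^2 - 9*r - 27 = (r - 3)*(r^2 + 6*r + 9) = (r - 3)*(r + 3)*(r + 3)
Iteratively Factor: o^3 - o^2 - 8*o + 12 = (o - 2)*(o^2 + o - 6) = (o - 2)*(o + 3)*(o - 2)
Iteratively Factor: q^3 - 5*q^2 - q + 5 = (q - 1)*(q^2 - 4*q - 5) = (q - 1)*(q + 1)*(q - 5)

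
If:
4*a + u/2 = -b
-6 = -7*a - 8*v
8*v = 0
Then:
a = 6/7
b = -u/2 - 24/7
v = 0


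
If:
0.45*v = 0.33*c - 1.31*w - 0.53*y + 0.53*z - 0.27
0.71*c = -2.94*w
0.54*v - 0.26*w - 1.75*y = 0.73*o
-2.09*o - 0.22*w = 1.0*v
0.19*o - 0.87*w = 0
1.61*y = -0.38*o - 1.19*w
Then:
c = 0.00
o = 0.00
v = 0.00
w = 0.00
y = 0.00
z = 0.51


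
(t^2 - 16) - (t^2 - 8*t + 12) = 8*t - 28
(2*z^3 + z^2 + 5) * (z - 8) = 2*z^4 - 15*z^3 - 8*z^2 + 5*z - 40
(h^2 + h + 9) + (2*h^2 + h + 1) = 3*h^2 + 2*h + 10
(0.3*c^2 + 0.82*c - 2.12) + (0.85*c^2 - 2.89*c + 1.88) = 1.15*c^2 - 2.07*c - 0.24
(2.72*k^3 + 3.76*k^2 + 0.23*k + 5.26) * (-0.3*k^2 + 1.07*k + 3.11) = -0.816*k^5 + 1.7824*k^4 + 12.4134*k^3 + 10.3617*k^2 + 6.3435*k + 16.3586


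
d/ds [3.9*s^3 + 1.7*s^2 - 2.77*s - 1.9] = 11.7*s^2 + 3.4*s - 2.77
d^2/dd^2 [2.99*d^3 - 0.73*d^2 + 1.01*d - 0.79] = 17.94*d - 1.46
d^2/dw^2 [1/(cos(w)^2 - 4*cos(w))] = (-(1 - cos(2*w))^2 - 15*cos(w) - 9*cos(2*w) + 3*cos(3*w) + 27)/((cos(w) - 4)^3*cos(w)^3)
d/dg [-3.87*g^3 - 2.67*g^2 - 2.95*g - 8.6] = -11.61*g^2 - 5.34*g - 2.95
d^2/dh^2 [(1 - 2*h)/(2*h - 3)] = -16/(2*h - 3)^3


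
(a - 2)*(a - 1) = a^2 - 3*a + 2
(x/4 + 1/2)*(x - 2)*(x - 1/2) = x^3/4 - x^2/8 - x + 1/2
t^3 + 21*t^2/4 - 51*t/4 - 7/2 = (t - 2)*(t + 1/4)*(t + 7)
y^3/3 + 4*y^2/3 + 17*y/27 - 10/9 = (y/3 + 1)*(y - 2/3)*(y + 5/3)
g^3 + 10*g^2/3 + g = g*(g + 1/3)*(g + 3)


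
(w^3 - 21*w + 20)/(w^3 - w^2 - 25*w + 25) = (w - 4)/(w - 5)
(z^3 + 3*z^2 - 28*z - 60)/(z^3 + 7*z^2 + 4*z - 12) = (z - 5)/(z - 1)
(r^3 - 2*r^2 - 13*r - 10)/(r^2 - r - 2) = (r^2 - 3*r - 10)/(r - 2)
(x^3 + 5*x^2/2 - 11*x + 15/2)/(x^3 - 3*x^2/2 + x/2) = (2*x^2 + 7*x - 15)/(x*(2*x - 1))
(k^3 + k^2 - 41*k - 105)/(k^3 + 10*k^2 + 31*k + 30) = (k - 7)/(k + 2)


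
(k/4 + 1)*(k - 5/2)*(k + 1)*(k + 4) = k^4/4 + 13*k^3/8 + 3*k^2/8 - 11*k - 10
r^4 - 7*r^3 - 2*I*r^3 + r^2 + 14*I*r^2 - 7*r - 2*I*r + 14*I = (r - 7)*(r - 2*I)*(r - I)*(r + I)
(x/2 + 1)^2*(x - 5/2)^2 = x^4/4 - x^3/4 - 39*x^2/16 + 5*x/4 + 25/4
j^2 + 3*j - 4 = (j - 1)*(j + 4)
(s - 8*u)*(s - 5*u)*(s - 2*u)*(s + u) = s^4 - 14*s^3*u + 51*s^2*u^2 - 14*s*u^3 - 80*u^4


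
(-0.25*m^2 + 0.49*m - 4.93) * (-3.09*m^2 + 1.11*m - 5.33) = 0.7725*m^4 - 1.7916*m^3 + 17.1101*m^2 - 8.084*m + 26.2769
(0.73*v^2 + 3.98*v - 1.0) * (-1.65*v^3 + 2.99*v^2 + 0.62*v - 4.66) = -1.2045*v^5 - 4.3843*v^4 + 14.0028*v^3 - 3.9242*v^2 - 19.1668*v + 4.66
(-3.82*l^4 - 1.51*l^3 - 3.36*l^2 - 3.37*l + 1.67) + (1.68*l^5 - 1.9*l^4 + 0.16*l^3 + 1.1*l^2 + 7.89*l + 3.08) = 1.68*l^5 - 5.72*l^4 - 1.35*l^3 - 2.26*l^2 + 4.52*l + 4.75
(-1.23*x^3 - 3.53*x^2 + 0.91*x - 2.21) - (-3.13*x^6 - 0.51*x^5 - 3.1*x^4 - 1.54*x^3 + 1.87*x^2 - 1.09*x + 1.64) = 3.13*x^6 + 0.51*x^5 + 3.1*x^4 + 0.31*x^3 - 5.4*x^2 + 2.0*x - 3.85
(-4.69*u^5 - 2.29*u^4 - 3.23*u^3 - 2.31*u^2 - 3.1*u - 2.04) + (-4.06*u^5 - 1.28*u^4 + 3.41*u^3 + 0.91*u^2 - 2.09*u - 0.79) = -8.75*u^5 - 3.57*u^4 + 0.18*u^3 - 1.4*u^2 - 5.19*u - 2.83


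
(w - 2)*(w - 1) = w^2 - 3*w + 2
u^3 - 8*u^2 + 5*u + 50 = (u - 5)^2*(u + 2)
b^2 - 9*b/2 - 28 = (b - 8)*(b + 7/2)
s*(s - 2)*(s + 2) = s^3 - 4*s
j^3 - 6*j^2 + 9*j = j*(j - 3)^2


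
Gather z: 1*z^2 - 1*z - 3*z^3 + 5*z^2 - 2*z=-3*z^3 + 6*z^2 - 3*z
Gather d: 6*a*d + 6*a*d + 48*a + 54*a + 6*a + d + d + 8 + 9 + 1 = 108*a + d*(12*a + 2) + 18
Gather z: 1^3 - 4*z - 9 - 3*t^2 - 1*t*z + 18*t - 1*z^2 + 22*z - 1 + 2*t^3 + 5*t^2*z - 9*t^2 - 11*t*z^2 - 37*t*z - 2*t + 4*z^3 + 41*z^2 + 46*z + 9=2*t^3 - 12*t^2 + 16*t + 4*z^3 + z^2*(40 - 11*t) + z*(5*t^2 - 38*t + 64)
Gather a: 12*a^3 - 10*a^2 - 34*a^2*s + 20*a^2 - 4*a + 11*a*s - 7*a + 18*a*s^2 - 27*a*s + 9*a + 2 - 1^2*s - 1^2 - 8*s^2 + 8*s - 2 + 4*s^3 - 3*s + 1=12*a^3 + a^2*(10 - 34*s) + a*(18*s^2 - 16*s - 2) + 4*s^3 - 8*s^2 + 4*s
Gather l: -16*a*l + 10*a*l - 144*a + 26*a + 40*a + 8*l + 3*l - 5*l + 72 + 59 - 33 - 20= -78*a + l*(6 - 6*a) + 78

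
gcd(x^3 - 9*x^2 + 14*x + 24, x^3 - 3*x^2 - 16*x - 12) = x^2 - 5*x - 6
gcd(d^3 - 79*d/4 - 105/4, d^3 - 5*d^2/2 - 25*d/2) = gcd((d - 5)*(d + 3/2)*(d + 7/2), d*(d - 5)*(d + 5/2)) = d - 5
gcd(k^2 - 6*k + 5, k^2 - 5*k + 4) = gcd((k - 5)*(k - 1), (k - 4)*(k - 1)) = k - 1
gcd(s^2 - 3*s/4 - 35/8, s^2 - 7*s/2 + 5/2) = s - 5/2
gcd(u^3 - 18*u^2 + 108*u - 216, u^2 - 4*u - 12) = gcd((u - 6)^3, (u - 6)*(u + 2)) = u - 6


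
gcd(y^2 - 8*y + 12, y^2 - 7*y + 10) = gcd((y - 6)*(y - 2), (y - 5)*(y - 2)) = y - 2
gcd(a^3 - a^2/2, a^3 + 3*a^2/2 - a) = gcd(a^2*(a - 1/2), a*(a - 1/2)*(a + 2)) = a^2 - a/2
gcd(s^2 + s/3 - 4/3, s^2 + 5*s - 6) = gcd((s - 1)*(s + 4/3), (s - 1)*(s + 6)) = s - 1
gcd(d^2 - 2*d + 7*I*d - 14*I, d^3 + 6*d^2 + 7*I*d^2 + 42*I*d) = d + 7*I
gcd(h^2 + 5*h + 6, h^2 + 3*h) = h + 3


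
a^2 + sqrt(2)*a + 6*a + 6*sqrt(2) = (a + 6)*(a + sqrt(2))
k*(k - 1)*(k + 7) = k^3 + 6*k^2 - 7*k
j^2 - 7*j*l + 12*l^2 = (j - 4*l)*(j - 3*l)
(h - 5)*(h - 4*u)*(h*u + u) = h^3*u - 4*h^2*u^2 - 4*h^2*u + 16*h*u^2 - 5*h*u + 20*u^2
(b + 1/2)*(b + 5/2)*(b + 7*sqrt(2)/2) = b^3 + 3*b^2 + 7*sqrt(2)*b^2/2 + 5*b/4 + 21*sqrt(2)*b/2 + 35*sqrt(2)/8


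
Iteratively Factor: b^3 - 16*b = (b)*(b^2 - 16) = b*(b + 4)*(b - 4)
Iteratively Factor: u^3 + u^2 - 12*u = (u)*(u^2 + u - 12) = u*(u - 3)*(u + 4)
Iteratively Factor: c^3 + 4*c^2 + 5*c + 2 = (c + 1)*(c^2 + 3*c + 2) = (c + 1)^2*(c + 2)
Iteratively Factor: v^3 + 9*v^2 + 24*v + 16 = (v + 4)*(v^2 + 5*v + 4) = (v + 1)*(v + 4)*(v + 4)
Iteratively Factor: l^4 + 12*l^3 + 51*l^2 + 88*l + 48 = (l + 4)*(l^3 + 8*l^2 + 19*l + 12) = (l + 4)^2*(l^2 + 4*l + 3) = (l + 1)*(l + 4)^2*(l + 3)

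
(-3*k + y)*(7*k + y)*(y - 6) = -21*k^2*y + 126*k^2 + 4*k*y^2 - 24*k*y + y^3 - 6*y^2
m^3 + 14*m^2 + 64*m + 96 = (m + 4)^2*(m + 6)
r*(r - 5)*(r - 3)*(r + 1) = r^4 - 7*r^3 + 7*r^2 + 15*r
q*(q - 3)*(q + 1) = q^3 - 2*q^2 - 3*q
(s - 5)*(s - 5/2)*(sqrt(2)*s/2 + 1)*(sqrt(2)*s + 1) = s^4 - 15*s^3/2 + 3*sqrt(2)*s^3/2 - 45*sqrt(2)*s^2/4 + 27*s^2/2 - 15*s/2 + 75*sqrt(2)*s/4 + 25/2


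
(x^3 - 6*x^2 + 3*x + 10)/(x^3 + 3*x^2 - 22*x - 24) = (x^2 - 7*x + 10)/(x^2 + 2*x - 24)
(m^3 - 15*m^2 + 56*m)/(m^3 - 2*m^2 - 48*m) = (m - 7)/(m + 6)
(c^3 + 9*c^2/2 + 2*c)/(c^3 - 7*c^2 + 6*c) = (c^2 + 9*c/2 + 2)/(c^2 - 7*c + 6)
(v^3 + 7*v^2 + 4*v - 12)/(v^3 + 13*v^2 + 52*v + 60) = (v - 1)/(v + 5)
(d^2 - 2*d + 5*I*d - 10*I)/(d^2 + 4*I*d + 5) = (d - 2)/(d - I)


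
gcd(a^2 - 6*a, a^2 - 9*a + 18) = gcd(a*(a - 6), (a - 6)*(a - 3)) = a - 6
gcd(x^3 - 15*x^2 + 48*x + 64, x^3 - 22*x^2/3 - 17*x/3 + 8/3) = x^2 - 7*x - 8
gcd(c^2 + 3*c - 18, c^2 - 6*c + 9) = c - 3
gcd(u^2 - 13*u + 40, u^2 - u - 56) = u - 8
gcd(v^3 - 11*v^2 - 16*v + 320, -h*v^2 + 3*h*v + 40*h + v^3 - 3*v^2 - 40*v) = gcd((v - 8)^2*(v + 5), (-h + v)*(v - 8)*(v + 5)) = v^2 - 3*v - 40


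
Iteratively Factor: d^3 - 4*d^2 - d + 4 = (d + 1)*(d^2 - 5*d + 4) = (d - 1)*(d + 1)*(d - 4)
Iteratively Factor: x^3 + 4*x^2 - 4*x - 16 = (x + 4)*(x^2 - 4) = (x + 2)*(x + 4)*(x - 2)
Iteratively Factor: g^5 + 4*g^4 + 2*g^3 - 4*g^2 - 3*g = (g + 1)*(g^4 + 3*g^3 - g^2 - 3*g) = (g - 1)*(g + 1)*(g^3 + 4*g^2 + 3*g) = (g - 1)*(g + 1)*(g + 3)*(g^2 + g) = g*(g - 1)*(g + 1)*(g + 3)*(g + 1)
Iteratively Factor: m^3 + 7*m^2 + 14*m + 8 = (m + 4)*(m^2 + 3*m + 2) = (m + 2)*(m + 4)*(m + 1)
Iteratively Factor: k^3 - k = (k + 1)*(k^2 - k) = k*(k + 1)*(k - 1)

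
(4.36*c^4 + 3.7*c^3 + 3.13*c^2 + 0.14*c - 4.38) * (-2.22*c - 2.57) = -9.6792*c^5 - 19.4192*c^4 - 16.4576*c^3 - 8.3549*c^2 + 9.3638*c + 11.2566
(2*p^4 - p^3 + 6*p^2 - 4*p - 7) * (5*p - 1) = 10*p^5 - 7*p^4 + 31*p^3 - 26*p^2 - 31*p + 7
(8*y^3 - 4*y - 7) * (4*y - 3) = 32*y^4 - 24*y^3 - 16*y^2 - 16*y + 21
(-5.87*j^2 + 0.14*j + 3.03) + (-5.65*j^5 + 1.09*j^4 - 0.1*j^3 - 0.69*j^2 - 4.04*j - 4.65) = -5.65*j^5 + 1.09*j^4 - 0.1*j^3 - 6.56*j^2 - 3.9*j - 1.62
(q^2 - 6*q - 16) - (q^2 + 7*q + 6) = -13*q - 22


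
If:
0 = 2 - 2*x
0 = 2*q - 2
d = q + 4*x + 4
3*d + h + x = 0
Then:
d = 9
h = -28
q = 1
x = 1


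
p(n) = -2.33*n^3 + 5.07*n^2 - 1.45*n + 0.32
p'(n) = -6.99*n^2 + 10.14*n - 1.45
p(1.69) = 1.10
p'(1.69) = -4.28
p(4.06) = -77.93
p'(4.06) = -75.50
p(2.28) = -4.25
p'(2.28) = -14.67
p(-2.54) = 74.89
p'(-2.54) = -72.30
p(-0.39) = 1.79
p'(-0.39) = -6.47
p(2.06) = -1.52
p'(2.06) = -10.22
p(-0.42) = 2.00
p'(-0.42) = -6.94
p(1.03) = 1.66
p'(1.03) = 1.58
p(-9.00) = 2122.61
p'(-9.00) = -658.90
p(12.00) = -3313.24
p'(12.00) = -886.33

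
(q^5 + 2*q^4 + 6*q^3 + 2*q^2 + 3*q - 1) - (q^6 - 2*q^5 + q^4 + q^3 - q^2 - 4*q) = -q^6 + 3*q^5 + q^4 + 5*q^3 + 3*q^2 + 7*q - 1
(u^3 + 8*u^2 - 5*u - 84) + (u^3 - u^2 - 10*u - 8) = 2*u^3 + 7*u^2 - 15*u - 92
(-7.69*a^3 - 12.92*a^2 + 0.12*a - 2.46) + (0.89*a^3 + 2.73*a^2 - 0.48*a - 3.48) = -6.8*a^3 - 10.19*a^2 - 0.36*a - 5.94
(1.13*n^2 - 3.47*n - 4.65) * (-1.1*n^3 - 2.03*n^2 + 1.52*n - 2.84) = -1.243*n^5 + 1.5231*n^4 + 13.8767*n^3 + 0.955900000000002*n^2 + 2.7868*n + 13.206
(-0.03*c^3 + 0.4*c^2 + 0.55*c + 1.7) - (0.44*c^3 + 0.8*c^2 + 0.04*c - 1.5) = -0.47*c^3 - 0.4*c^2 + 0.51*c + 3.2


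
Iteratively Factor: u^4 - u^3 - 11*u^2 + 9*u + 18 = (u - 2)*(u^3 + u^2 - 9*u - 9) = (u - 3)*(u - 2)*(u^2 + 4*u + 3) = (u - 3)*(u - 2)*(u + 3)*(u + 1)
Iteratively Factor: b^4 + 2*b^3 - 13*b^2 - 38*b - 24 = (b + 2)*(b^3 - 13*b - 12) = (b + 1)*(b + 2)*(b^2 - b - 12) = (b + 1)*(b + 2)*(b + 3)*(b - 4)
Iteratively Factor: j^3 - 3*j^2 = (j - 3)*(j^2) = j*(j - 3)*(j)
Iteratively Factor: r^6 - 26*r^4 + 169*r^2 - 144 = (r + 4)*(r^5 - 4*r^4 - 10*r^3 + 40*r^2 + 9*r - 36) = (r + 1)*(r + 4)*(r^4 - 5*r^3 - 5*r^2 + 45*r - 36) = (r + 1)*(r + 3)*(r + 4)*(r^3 - 8*r^2 + 19*r - 12) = (r - 1)*(r + 1)*(r + 3)*(r + 4)*(r^2 - 7*r + 12) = (r - 3)*(r - 1)*(r + 1)*(r + 3)*(r + 4)*(r - 4)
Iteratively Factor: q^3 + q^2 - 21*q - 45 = (q + 3)*(q^2 - 2*q - 15) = (q - 5)*(q + 3)*(q + 3)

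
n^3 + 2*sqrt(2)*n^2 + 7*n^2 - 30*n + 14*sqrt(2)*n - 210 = (n + 7)*(n - 3*sqrt(2))*(n + 5*sqrt(2))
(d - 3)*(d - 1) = d^2 - 4*d + 3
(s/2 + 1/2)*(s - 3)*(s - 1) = s^3/2 - 3*s^2/2 - s/2 + 3/2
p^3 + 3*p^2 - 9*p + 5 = (p - 1)^2*(p + 5)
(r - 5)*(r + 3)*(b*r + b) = b*r^3 - b*r^2 - 17*b*r - 15*b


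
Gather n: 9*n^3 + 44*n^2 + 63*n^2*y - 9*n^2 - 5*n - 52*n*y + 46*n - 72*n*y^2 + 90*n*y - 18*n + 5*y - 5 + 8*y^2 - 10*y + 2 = 9*n^3 + n^2*(63*y + 35) + n*(-72*y^2 + 38*y + 23) + 8*y^2 - 5*y - 3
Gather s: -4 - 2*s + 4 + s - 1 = -s - 1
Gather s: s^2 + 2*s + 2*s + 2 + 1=s^2 + 4*s + 3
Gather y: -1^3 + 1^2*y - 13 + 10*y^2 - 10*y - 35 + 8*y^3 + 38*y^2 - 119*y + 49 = 8*y^3 + 48*y^2 - 128*y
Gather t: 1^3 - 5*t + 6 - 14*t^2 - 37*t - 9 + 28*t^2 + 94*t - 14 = 14*t^2 + 52*t - 16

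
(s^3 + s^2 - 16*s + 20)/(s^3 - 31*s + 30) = (s^3 + s^2 - 16*s + 20)/(s^3 - 31*s + 30)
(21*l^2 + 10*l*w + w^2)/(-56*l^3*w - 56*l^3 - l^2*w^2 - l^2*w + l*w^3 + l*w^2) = (3*l + w)/(l*(-8*l*w - 8*l + w^2 + w))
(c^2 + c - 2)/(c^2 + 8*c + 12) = (c - 1)/(c + 6)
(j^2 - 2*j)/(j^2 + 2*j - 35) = j*(j - 2)/(j^2 + 2*j - 35)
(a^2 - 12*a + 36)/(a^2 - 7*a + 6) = (a - 6)/(a - 1)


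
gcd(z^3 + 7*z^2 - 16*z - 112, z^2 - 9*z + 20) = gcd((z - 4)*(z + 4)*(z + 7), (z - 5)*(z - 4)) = z - 4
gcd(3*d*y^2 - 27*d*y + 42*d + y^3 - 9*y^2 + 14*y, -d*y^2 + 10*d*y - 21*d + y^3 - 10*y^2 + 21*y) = y - 7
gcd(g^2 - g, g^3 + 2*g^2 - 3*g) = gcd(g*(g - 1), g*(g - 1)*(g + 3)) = g^2 - g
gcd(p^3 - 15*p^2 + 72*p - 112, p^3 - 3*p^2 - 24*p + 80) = p^2 - 8*p + 16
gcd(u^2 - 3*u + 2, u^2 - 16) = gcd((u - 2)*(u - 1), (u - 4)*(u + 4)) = 1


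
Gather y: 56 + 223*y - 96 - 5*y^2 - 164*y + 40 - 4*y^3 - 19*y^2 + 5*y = -4*y^3 - 24*y^2 + 64*y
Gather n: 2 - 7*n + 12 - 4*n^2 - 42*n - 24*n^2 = -28*n^2 - 49*n + 14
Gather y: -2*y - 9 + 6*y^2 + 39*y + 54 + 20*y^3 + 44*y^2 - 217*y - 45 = 20*y^3 + 50*y^2 - 180*y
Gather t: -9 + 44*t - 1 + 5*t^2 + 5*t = 5*t^2 + 49*t - 10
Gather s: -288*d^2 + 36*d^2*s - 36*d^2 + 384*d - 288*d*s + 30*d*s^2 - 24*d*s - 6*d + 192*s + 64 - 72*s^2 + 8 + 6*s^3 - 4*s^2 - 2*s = -324*d^2 + 378*d + 6*s^3 + s^2*(30*d - 76) + s*(36*d^2 - 312*d + 190) + 72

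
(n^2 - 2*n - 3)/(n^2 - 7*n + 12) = (n + 1)/(n - 4)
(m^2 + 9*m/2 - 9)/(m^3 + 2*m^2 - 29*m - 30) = (m - 3/2)/(m^2 - 4*m - 5)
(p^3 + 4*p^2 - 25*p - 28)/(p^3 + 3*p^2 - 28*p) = (p + 1)/p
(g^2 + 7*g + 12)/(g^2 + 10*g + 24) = (g + 3)/(g + 6)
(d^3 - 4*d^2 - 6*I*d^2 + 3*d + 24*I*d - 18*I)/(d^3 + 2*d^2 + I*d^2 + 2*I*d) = (d^3 + d^2*(-4 - 6*I) + 3*d*(1 + 8*I) - 18*I)/(d*(d^2 + d*(2 + I) + 2*I))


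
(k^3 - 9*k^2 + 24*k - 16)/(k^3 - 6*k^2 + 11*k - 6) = (k^2 - 8*k + 16)/(k^2 - 5*k + 6)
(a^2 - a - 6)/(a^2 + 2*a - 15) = (a + 2)/(a + 5)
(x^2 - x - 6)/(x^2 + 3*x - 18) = (x + 2)/(x + 6)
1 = 1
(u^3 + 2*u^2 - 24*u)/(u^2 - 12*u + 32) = u*(u + 6)/(u - 8)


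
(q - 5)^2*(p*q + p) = p*q^3 - 9*p*q^2 + 15*p*q + 25*p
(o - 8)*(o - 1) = o^2 - 9*o + 8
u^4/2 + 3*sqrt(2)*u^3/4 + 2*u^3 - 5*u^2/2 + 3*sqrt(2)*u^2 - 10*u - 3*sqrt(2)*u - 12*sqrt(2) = (u/2 + sqrt(2))*(u + 4)*(u - 3*sqrt(2)/2)*(u + sqrt(2))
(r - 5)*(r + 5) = r^2 - 25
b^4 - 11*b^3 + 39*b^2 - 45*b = b*(b - 5)*(b - 3)^2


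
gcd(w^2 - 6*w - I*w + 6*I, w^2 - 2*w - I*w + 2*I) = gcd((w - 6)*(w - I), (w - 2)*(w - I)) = w - I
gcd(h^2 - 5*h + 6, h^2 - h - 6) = h - 3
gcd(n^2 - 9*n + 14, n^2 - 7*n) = n - 7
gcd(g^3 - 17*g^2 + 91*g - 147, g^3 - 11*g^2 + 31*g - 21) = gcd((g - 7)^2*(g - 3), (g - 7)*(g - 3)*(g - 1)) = g^2 - 10*g + 21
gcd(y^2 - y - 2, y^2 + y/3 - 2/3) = y + 1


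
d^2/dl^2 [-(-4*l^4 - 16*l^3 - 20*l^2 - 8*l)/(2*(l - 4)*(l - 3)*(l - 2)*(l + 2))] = 4*(11*l^6 - 75*l^5 - 39*l^4 + 1319*l^3 - 3024*l^2 + 1080*l + 1776)/(l^9 - 27*l^8 + 321*l^7 - 2205*l^6 + 9642*l^5 - 27828*l^4 + 53000*l^3 - 64224*l^2 + 44928*l - 13824)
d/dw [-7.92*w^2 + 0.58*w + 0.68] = 0.58 - 15.84*w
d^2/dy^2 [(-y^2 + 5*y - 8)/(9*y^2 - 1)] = 2*(405*y^3 - 1971*y^2 + 135*y - 73)/(729*y^6 - 243*y^4 + 27*y^2 - 1)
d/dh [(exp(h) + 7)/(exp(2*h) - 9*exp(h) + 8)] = (-(exp(h) + 7)*(2*exp(h) - 9) + exp(2*h) - 9*exp(h) + 8)*exp(h)/(exp(2*h) - 9*exp(h) + 8)^2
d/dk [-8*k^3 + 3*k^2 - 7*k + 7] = -24*k^2 + 6*k - 7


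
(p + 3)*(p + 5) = p^2 + 8*p + 15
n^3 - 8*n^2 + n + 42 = (n - 7)*(n - 3)*(n + 2)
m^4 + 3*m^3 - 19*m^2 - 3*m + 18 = (m - 3)*(m - 1)*(m + 1)*(m + 6)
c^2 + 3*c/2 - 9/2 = (c - 3/2)*(c + 3)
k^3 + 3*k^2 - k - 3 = (k - 1)*(k + 1)*(k + 3)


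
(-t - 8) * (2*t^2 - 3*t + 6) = -2*t^3 - 13*t^2 + 18*t - 48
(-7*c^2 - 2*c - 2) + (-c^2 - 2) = -8*c^2 - 2*c - 4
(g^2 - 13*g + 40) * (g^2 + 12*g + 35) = g^4 - g^3 - 81*g^2 + 25*g + 1400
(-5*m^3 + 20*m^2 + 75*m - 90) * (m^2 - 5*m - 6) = -5*m^5 + 45*m^4 + 5*m^3 - 585*m^2 + 540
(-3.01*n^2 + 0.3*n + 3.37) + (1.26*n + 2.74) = -3.01*n^2 + 1.56*n + 6.11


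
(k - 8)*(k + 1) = k^2 - 7*k - 8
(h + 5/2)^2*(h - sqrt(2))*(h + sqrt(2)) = h^4 + 5*h^3 + 17*h^2/4 - 10*h - 25/2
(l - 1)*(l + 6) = l^2 + 5*l - 6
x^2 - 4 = (x - 2)*(x + 2)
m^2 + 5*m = m*(m + 5)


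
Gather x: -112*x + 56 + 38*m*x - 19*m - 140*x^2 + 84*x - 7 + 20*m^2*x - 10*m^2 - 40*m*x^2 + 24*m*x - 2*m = -10*m^2 - 21*m + x^2*(-40*m - 140) + x*(20*m^2 + 62*m - 28) + 49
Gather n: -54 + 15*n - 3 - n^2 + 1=-n^2 + 15*n - 56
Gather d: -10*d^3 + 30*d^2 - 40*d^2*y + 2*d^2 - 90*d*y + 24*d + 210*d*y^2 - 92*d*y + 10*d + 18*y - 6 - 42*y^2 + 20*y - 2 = -10*d^3 + d^2*(32 - 40*y) + d*(210*y^2 - 182*y + 34) - 42*y^2 + 38*y - 8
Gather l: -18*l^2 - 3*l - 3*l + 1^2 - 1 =-18*l^2 - 6*l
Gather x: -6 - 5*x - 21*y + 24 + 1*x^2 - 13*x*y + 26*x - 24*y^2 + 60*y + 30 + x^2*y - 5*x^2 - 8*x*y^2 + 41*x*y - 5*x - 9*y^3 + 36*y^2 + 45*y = x^2*(y - 4) + x*(-8*y^2 + 28*y + 16) - 9*y^3 + 12*y^2 + 84*y + 48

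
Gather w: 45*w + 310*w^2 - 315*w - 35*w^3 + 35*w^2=-35*w^3 + 345*w^2 - 270*w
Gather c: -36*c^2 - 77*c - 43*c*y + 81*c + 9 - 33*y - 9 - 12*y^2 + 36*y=-36*c^2 + c*(4 - 43*y) - 12*y^2 + 3*y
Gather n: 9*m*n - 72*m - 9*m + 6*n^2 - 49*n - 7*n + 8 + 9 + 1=-81*m + 6*n^2 + n*(9*m - 56) + 18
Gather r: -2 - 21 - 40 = -63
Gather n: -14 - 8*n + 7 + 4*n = -4*n - 7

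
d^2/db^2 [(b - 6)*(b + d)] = 2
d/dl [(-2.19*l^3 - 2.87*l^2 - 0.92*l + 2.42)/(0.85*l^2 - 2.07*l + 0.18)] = (-1.8615*l^4 + 9.0666*l^3 + 5.5403*l^2 - 5.1472*l + 4.8438)/(0.7225*l^4 - 3.519*l^3 + 4.5909*l^2 - 0.7452*l + 0.0324)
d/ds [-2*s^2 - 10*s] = -4*s - 10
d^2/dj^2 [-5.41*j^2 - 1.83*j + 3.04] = -10.8200000000000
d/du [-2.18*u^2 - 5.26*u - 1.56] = -4.36*u - 5.26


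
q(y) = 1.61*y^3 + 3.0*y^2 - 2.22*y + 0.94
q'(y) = 4.83*y^2 + 6.0*y - 2.22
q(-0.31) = 1.87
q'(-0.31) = -3.62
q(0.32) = 0.59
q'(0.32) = 0.19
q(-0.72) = 3.49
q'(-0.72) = -4.04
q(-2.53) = -0.31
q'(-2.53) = 13.52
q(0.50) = 0.78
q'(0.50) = 1.99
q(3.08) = 69.60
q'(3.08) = 62.08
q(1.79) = 15.81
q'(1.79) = 24.00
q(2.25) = 29.47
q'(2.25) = 35.73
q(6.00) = 443.38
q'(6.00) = 207.66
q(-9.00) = -909.77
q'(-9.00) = 335.01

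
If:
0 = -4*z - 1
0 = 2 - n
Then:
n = 2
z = -1/4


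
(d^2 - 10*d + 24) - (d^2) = 24 - 10*d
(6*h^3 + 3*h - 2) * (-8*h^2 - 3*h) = -48*h^5 - 18*h^4 - 24*h^3 + 7*h^2 + 6*h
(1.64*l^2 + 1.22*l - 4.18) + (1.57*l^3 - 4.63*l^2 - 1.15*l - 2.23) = 1.57*l^3 - 2.99*l^2 + 0.0700000000000001*l - 6.41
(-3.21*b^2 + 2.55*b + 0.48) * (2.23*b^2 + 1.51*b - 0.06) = -7.1583*b^4 + 0.839399999999999*b^3 + 5.1135*b^2 + 0.5718*b - 0.0288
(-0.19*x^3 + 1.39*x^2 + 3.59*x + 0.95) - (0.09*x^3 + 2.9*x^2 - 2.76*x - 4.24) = -0.28*x^3 - 1.51*x^2 + 6.35*x + 5.19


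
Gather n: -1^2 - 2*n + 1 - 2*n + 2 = 2 - 4*n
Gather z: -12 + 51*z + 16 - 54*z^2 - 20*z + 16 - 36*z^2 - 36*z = -90*z^2 - 5*z + 20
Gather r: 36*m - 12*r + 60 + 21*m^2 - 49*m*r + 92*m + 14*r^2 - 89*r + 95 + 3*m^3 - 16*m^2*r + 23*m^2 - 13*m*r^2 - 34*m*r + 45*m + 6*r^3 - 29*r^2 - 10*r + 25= 3*m^3 + 44*m^2 + 173*m + 6*r^3 + r^2*(-13*m - 15) + r*(-16*m^2 - 83*m - 111) + 180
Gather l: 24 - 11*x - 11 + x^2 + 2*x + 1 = x^2 - 9*x + 14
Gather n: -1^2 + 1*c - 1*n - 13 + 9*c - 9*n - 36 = 10*c - 10*n - 50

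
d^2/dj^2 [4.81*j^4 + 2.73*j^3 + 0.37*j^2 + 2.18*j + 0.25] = 57.72*j^2 + 16.38*j + 0.74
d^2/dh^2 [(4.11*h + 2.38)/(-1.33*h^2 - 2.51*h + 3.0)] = (-(2.66*h + 2.51)*(4.11*h + 2.38)*(5.32*h + 5.02) + (32.7978*h + 26.963)*(1.33*h^2 + 2.51*h - 3.0))/(1.33*h^2 + 2.51*h - 3.0)^3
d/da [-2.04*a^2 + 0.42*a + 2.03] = 0.42 - 4.08*a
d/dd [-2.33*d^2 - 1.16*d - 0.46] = -4.66*d - 1.16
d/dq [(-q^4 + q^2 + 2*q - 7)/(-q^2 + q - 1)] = (-(2*q - 1)*(q^4 - q^2 - 2*q + 7) + 2*(q^2 - q + 1)*(2*q^3 - q - 1))/(q^2 - q + 1)^2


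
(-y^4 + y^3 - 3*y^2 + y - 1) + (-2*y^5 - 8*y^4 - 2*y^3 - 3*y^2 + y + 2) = -2*y^5 - 9*y^4 - y^3 - 6*y^2 + 2*y + 1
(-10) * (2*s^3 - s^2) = -20*s^3 + 10*s^2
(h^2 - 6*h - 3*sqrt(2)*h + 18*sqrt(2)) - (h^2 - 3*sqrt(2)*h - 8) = -6*h + 8 + 18*sqrt(2)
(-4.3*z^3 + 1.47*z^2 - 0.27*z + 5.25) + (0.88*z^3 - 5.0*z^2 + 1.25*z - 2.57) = -3.42*z^3 - 3.53*z^2 + 0.98*z + 2.68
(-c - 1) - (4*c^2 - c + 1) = -4*c^2 - 2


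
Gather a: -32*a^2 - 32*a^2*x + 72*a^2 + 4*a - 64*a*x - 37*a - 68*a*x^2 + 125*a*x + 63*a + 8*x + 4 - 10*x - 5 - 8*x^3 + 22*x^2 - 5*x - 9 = a^2*(40 - 32*x) + a*(-68*x^2 + 61*x + 30) - 8*x^3 + 22*x^2 - 7*x - 10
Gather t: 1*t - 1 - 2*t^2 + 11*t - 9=-2*t^2 + 12*t - 10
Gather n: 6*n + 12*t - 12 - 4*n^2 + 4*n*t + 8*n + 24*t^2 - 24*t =-4*n^2 + n*(4*t + 14) + 24*t^2 - 12*t - 12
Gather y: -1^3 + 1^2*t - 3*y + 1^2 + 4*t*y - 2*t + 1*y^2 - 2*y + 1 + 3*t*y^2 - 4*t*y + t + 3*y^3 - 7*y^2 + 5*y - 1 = 3*y^3 + y^2*(3*t - 6)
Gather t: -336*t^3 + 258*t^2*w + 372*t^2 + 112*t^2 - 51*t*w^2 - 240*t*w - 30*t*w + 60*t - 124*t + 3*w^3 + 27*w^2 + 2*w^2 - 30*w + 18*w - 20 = -336*t^3 + t^2*(258*w + 484) + t*(-51*w^2 - 270*w - 64) + 3*w^3 + 29*w^2 - 12*w - 20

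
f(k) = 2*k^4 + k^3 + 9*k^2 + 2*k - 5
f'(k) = 8*k^3 + 3*k^2 + 18*k + 2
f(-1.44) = 16.40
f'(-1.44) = -41.59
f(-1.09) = 5.04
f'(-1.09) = -24.42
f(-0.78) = -0.82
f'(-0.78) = -14.01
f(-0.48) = -3.89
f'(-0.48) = -6.83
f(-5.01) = 1345.16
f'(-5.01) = -1018.89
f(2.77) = 208.60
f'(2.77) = 244.91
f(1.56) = 35.66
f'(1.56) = 67.75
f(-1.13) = 6.05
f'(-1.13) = -26.05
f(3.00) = 271.00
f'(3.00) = 299.00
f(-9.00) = 13099.00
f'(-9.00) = -5749.00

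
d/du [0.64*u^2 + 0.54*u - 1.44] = 1.28*u + 0.54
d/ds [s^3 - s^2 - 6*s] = 3*s^2 - 2*s - 6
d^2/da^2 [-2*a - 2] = 0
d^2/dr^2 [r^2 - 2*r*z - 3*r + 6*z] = 2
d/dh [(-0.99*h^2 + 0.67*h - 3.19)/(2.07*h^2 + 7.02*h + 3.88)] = (-8.3367*h^2 + 5.5242*h + 24.9934)/(4.2849*h^4 + 29.0628*h^3 + 65.3436*h^2 + 54.4752*h + 15.0544)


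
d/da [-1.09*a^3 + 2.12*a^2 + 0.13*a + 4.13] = -3.27*a^2 + 4.24*a + 0.13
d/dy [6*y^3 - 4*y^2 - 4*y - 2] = 18*y^2 - 8*y - 4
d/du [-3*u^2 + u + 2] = 1 - 6*u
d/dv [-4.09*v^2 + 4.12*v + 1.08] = 4.12 - 8.18*v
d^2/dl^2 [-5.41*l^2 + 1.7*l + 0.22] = -10.8200000000000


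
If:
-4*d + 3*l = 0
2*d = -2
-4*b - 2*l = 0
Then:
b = 2/3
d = -1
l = -4/3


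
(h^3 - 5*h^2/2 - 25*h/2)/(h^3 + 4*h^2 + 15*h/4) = 2*(h - 5)/(2*h + 3)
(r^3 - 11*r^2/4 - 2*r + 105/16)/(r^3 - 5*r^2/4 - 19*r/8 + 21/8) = (r - 5/2)/(r - 1)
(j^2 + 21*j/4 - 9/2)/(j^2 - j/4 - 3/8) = 2*(j + 6)/(2*j + 1)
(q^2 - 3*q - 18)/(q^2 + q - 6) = (q - 6)/(q - 2)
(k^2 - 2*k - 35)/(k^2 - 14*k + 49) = (k + 5)/(k - 7)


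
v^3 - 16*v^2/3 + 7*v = v*(v - 3)*(v - 7/3)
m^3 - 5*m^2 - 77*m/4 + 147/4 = (m - 7)*(m - 3/2)*(m + 7/2)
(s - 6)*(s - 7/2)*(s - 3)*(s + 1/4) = s^4 - 49*s^3/4 + 371*s^2/8 - 405*s/8 - 63/4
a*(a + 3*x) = a^2 + 3*a*x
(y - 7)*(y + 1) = y^2 - 6*y - 7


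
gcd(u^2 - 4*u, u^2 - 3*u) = u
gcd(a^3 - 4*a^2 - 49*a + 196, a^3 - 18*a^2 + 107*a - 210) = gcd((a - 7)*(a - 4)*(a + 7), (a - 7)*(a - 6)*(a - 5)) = a - 7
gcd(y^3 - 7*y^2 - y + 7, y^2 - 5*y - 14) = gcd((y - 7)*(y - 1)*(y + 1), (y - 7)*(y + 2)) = y - 7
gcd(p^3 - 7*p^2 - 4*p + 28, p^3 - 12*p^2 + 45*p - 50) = p - 2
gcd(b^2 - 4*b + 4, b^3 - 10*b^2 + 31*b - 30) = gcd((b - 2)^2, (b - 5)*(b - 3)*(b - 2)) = b - 2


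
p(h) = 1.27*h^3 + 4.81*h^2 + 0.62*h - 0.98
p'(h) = 3.81*h^2 + 9.62*h + 0.62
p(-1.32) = 3.66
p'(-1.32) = -5.44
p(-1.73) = 5.77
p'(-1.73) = -4.62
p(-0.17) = -0.95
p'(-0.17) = -0.91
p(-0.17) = -0.95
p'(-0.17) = -0.91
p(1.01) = 5.86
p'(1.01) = 14.22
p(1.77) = 22.23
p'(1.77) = 29.58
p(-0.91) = 1.48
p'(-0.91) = -4.98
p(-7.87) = -327.00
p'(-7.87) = 160.89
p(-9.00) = -542.78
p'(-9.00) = 222.65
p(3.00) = 78.46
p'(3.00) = 63.77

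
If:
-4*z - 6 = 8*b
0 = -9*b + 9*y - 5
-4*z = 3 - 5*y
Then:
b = -4/9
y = 1/9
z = -11/18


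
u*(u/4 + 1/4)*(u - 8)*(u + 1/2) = u^4/4 - 13*u^3/8 - 23*u^2/8 - u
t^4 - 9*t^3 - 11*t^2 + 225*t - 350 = (t - 7)*(t - 5)*(t - 2)*(t + 5)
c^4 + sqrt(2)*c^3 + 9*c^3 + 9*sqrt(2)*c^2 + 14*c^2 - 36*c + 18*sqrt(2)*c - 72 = (c + 3)*(c + 6)*(c - sqrt(2))*(c + 2*sqrt(2))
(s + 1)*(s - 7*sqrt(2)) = s^2 - 7*sqrt(2)*s + s - 7*sqrt(2)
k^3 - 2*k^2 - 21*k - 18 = (k - 6)*(k + 1)*(k + 3)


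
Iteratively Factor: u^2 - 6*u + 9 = (u - 3)*(u - 3)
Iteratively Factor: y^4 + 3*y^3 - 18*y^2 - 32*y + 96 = (y + 4)*(y^3 - y^2 - 14*y + 24) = (y - 3)*(y + 4)*(y^2 + 2*y - 8) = (y - 3)*(y + 4)^2*(y - 2)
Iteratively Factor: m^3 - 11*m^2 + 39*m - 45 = (m - 3)*(m^2 - 8*m + 15) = (m - 5)*(m - 3)*(m - 3)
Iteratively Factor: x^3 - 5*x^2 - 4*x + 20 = (x - 2)*(x^2 - 3*x - 10) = (x - 5)*(x - 2)*(x + 2)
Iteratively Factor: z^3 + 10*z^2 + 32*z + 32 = (z + 2)*(z^2 + 8*z + 16) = (z + 2)*(z + 4)*(z + 4)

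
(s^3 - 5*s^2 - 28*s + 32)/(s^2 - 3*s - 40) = (s^2 + 3*s - 4)/(s + 5)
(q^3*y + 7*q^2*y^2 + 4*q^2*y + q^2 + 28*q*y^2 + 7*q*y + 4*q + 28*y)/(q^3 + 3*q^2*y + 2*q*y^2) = (q^3*y + 7*q^2*y^2 + 4*q^2*y + q^2 + 28*q*y^2 + 7*q*y + 4*q + 28*y)/(q*(q^2 + 3*q*y + 2*y^2))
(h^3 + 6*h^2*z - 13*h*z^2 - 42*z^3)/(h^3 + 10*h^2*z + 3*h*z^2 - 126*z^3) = (h + 2*z)/(h + 6*z)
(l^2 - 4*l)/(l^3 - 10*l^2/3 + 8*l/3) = 3*(l - 4)/(3*l^2 - 10*l + 8)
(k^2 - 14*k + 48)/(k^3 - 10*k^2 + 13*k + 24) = (k - 6)/(k^2 - 2*k - 3)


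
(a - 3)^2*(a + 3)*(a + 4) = a^4 + a^3 - 21*a^2 - 9*a + 108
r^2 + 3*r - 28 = (r - 4)*(r + 7)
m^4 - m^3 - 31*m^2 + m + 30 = (m - 6)*(m - 1)*(m + 1)*(m + 5)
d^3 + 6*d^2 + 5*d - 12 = (d - 1)*(d + 3)*(d + 4)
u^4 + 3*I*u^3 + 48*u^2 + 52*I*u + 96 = (u - 6*I)*(u - I)*(u + 2*I)*(u + 8*I)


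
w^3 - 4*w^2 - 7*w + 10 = (w - 5)*(w - 1)*(w + 2)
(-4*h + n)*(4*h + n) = -16*h^2 + n^2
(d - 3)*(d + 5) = d^2 + 2*d - 15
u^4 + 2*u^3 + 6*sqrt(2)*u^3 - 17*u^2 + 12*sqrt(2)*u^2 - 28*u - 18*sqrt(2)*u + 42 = (u - 1)*(u + 3)*(u - sqrt(2))*(u + 7*sqrt(2))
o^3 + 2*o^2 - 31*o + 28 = (o - 4)*(o - 1)*(o + 7)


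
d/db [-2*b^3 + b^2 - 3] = 2*b*(1 - 3*b)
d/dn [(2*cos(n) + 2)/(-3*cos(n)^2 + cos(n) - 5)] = 6*(sin(n)^2 - 2*cos(n) + 1)*sin(n)/(3*sin(n)^2 + cos(n) - 8)^2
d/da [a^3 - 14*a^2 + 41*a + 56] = 3*a^2 - 28*a + 41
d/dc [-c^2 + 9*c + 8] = 9 - 2*c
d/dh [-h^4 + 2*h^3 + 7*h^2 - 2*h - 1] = -4*h^3 + 6*h^2 + 14*h - 2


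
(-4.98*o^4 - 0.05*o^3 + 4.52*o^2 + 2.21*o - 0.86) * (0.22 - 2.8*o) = 13.944*o^5 - 0.9556*o^4 - 12.667*o^3 - 5.1936*o^2 + 2.8942*o - 0.1892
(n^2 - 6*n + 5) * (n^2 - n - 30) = n^4 - 7*n^3 - 19*n^2 + 175*n - 150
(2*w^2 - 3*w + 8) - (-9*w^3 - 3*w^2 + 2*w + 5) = 9*w^3 + 5*w^2 - 5*w + 3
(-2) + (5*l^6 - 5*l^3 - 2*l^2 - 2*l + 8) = 5*l^6 - 5*l^3 - 2*l^2 - 2*l + 6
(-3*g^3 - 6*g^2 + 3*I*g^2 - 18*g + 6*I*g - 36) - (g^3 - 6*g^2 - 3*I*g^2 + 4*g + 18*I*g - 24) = -4*g^3 + 6*I*g^2 - 22*g - 12*I*g - 12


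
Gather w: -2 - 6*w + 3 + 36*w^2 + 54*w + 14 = 36*w^2 + 48*w + 15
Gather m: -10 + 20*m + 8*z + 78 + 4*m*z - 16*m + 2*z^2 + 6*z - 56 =m*(4*z + 4) + 2*z^2 + 14*z + 12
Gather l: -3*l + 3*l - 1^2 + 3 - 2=0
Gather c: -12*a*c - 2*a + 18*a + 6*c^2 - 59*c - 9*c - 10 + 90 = 16*a + 6*c^2 + c*(-12*a - 68) + 80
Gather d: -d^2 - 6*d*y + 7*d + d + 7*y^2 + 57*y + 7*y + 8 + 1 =-d^2 + d*(8 - 6*y) + 7*y^2 + 64*y + 9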